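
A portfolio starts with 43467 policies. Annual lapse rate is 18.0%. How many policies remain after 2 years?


remaining = initial * (1 - lapse)^years
= 43467 * (1 - 0.18)^2
= 43467 * 0.6724
= 29227.2108


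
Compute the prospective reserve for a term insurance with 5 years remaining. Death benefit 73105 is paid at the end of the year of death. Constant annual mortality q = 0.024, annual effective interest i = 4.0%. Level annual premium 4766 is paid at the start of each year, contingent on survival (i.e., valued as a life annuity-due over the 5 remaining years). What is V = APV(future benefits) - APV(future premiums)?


v = 1/(1+i) = 0.961538
APV(future benefits) per unit = sum_{k=0}^{4} k_p_x * q * v^(k+1) = 0.102031
APV(future benefits) = 73105 * 0.102031 = 7458.9611
Life annuity-due factor ä_{x:5} = sum_{k=0}^{4} k_p_x * v^k = 4.421334
APV(future premiums) = 4766 * 4.421334 = 21072.0794
V = 7458.9611 - 21072.0794
= -13613.1183


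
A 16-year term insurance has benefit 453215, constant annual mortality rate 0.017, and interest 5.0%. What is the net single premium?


NSP = benefit * sum_{k=0}^{n-1} k_p_x * q * v^(k+1)
With constant q=0.017, v=0.952381
Sum = 0.165382
NSP = 453215 * 0.165382
= 74953.7605


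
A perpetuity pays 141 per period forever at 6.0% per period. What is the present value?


PV = PMT / i
= 141 / 0.06
= 2350.0


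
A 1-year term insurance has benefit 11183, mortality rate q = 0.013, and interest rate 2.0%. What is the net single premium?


NSP = benefit * q * v
v = 1/(1+i) = 0.980392
NSP = 11183 * 0.013 * 0.980392
= 142.5284


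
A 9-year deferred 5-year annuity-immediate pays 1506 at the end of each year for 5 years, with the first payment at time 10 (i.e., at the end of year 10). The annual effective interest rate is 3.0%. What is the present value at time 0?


PV at time 9 of the 5-year annuity-immediate:
a_n = 1506 * (1-(1+0.03)^(-5))/0.03 = 6897.039
Discount back 9 years to time 0:
PV = 6897.039 * (1+0.03)^(-9)
= 6897.039 * 0.766417
= 5286.0061


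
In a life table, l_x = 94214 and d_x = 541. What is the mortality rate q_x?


q_x = d_x / l_x
= 541 / 94214
= 0.0057


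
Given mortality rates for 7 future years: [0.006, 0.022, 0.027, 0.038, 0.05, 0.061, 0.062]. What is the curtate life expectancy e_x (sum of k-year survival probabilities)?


e_x = sum_{k=1}^{n} k_p_x
k_p_x values:
  1_p_x = 0.994
  2_p_x = 0.972132
  3_p_x = 0.945884
  4_p_x = 0.909941
  5_p_x = 0.864444
  6_p_x = 0.811713
  7_p_x = 0.761387
e_x = 6.2595


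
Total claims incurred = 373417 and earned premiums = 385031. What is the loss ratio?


Loss ratio = claims / premiums
= 373417 / 385031
= 0.9698


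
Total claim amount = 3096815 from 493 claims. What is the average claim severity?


severity = total / number
= 3096815 / 493
= 6281.572


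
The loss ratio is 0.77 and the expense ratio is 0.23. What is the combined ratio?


Combined ratio = loss ratio + expense ratio
= 0.77 + 0.23
= 1.0


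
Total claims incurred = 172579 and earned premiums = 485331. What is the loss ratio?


Loss ratio = claims / premiums
= 172579 / 485331
= 0.3556


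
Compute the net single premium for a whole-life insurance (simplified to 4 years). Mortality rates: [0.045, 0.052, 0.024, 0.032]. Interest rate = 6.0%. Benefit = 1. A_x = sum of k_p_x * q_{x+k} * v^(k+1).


v = 0.943396
Year 0: k_p_x=1.0, q=0.045, term=0.042453
Year 1: k_p_x=0.955, q=0.052, term=0.044197
Year 2: k_p_x=0.90534, q=0.024, term=0.018243
Year 3: k_p_x=0.883612, q=0.032, term=0.022397
A_x = 0.1273


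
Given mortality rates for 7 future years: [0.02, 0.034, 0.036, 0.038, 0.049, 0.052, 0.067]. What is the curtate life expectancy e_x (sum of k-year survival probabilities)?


e_x = sum_{k=1}^{n} k_p_x
k_p_x values:
  1_p_x = 0.98
  2_p_x = 0.94668
  3_p_x = 0.9126
  4_p_x = 0.877921
  5_p_x = 0.834903
  6_p_x = 0.791488
  7_p_x = 0.738458
e_x = 6.082


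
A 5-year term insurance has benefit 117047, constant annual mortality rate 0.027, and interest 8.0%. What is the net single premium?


NSP = benefit * sum_{k=0}^{n-1} k_p_x * q * v^(k+1)
With constant q=0.027, v=0.925926
Sum = 0.102566
NSP = 117047 * 0.102566
= 12005.0717


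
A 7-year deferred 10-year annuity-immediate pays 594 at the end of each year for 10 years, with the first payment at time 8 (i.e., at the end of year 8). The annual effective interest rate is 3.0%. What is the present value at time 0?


PV at time 7 of the 10-year annuity-immediate:
a_n = 594 * (1-(1+0.03)^(-10))/0.03 = 5066.9405
Discount back 7 years to time 0:
PV = 5066.9405 * (1+0.03)^(-7)
= 5066.9405 * 0.813092
= 4119.8863


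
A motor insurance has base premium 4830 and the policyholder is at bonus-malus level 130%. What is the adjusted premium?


adjusted = base * BM_level / 100
= 4830 * 130 / 100
= 4830 * 1.3
= 6279.0


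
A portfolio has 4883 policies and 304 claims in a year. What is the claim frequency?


frequency = claims / policies
= 304 / 4883
= 0.0623


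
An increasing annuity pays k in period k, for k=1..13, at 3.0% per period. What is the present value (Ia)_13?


(Ia)_n = sum_{k=1}^{n} k * v^k, v = 1/(1+i)
v = 0.970874
Sum computed term by term:
(Ia)_13 = 70.0546


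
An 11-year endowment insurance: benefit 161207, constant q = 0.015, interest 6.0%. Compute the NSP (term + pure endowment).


Term component = 17858.452
Pure endowment = 11_p_x * v^11 * benefit = 0.846834 * 0.526788 * 161207 = 71914.7398
NSP = 89773.1919


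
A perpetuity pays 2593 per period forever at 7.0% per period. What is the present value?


PV = PMT / i
= 2593 / 0.07
= 37042.8571


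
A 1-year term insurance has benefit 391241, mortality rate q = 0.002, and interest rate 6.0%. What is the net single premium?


NSP = benefit * q * v
v = 1/(1+i) = 0.943396
NSP = 391241 * 0.002 * 0.943396
= 738.1906


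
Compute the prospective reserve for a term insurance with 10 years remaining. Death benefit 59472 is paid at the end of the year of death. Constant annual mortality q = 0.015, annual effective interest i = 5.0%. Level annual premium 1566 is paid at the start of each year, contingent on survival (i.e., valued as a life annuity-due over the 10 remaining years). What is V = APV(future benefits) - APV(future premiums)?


v = 1/(1+i) = 0.952381
APV(future benefits) per unit = sum_{k=0}^{9} k_p_x * q * v^(k+1) = 0.108969
APV(future benefits) = 59472 * 0.108969 = 6480.6193
Life annuity-due factor ä_{x:10} = sum_{k=0}^{9} k_p_x * v^k = 7.627848
APV(future premiums) = 1566 * 7.627848 = 11945.2093
V = 6480.6193 - 11945.2093
= -5464.59


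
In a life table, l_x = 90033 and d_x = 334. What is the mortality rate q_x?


q_x = d_x / l_x
= 334 / 90033
= 0.0037


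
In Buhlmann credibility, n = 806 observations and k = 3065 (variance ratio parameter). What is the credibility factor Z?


Z = n / (n + k)
= 806 / (806 + 3065)
= 806 / 3871
= 0.2082


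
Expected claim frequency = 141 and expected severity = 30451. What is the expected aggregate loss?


E[S] = E[N] * E[X]
= 141 * 30451
= 4.2936e+06


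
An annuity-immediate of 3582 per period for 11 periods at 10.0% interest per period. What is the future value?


FV = PMT * ((1+i)^n - 1) / i
= 3582 * ((1.1)^11 - 1) / 0.1
= 3582 * (2.853117 - 1) / 0.1
= 66378.6404


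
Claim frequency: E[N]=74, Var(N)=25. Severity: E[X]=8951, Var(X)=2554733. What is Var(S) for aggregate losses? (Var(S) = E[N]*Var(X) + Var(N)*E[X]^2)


Var(S) = E[N]*Var(X) + Var(N)*E[X]^2
= 74*2554733 + 25*8951^2
= 189050242 + 2003010025
= 2.1921e+09


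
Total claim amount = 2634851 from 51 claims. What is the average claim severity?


severity = total / number
= 2634851 / 51
= 51663.7451


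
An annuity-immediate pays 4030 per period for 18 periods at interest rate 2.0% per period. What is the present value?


PV = PMT * (1 - (1+i)^(-n)) / i
= 4030 * (1 - (1+0.02)^(-18)) / 0.02
= 4030 * (1 - 0.700159) / 0.02
= 4030 * 14.992031
= 60417.8859


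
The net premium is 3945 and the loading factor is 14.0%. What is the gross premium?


Gross = net * (1 + loading)
= 3945 * (1 + 0.14)
= 3945 * 1.14
= 4497.3


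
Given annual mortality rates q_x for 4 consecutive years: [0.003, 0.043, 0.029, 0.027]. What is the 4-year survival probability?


p_k = 1 - q_k for each year
Survival = product of (1 - q_k)
= 0.997 * 0.957 * 0.971 * 0.973
= 0.9014


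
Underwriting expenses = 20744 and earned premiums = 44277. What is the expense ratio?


Expense ratio = expenses / premiums
= 20744 / 44277
= 0.4685


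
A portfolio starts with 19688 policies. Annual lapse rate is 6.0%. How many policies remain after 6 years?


remaining = initial * (1 - lapse)^years
= 19688 * (1 - 0.06)^6
= 19688 * 0.68987
= 13582.1562


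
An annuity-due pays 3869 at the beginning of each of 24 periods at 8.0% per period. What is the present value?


PV_due = PMT * (1-(1+i)^(-n))/i * (1+i)
PV_immediate = 40735.7658
PV_due = 40735.7658 * 1.08
= 43994.6271


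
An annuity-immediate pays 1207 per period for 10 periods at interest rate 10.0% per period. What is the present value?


PV = PMT * (1 - (1+i)^(-n)) / i
= 1207 * (1 - (1+0.1)^(-10)) / 0.1
= 1207 * (1 - 0.385543) / 0.1
= 1207 * 6.144567
= 7416.4925


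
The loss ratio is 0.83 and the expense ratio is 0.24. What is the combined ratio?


Combined ratio = loss ratio + expense ratio
= 0.83 + 0.24
= 1.07


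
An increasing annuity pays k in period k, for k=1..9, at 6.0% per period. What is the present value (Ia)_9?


(Ia)_n = sum_{k=1}^{n} k * v^k, v = 1/(1+i)
v = 0.943396
Sum computed term by term:
(Ia)_9 = 31.3785


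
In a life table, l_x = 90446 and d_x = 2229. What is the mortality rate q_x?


q_x = d_x / l_x
= 2229 / 90446
= 0.0246


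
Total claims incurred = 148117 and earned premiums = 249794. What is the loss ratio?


Loss ratio = claims / premiums
= 148117 / 249794
= 0.593


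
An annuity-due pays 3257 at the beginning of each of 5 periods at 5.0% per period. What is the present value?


PV_due = PMT * (1-(1+i)^(-n))/i * (1+i)
PV_immediate = 14101.1055
PV_due = 14101.1055 * 1.05
= 14806.1608


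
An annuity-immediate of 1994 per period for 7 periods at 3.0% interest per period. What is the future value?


FV = PMT * ((1+i)^n - 1) / i
= 1994 * ((1.03)^7 - 1) / 0.03
= 1994 * (1.229874 - 1) / 0.03
= 15278.9496


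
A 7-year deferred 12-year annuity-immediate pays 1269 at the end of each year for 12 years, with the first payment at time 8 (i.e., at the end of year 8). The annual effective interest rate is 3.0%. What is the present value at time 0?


PV at time 7 of the 12-year annuity-immediate:
a_n = 1269 * (1-(1+0.03)^(-12))/0.03 = 12631.6311
Discount back 7 years to time 0:
PV = 12631.6311 * (1+0.03)^(-7)
= 12631.6311 * 0.813092
= 10270.672


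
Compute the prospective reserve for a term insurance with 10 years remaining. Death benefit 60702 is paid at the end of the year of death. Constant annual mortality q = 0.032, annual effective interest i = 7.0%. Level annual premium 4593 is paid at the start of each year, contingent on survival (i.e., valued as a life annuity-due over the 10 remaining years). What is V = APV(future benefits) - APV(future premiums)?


v = 1/(1+i) = 0.934579
APV(future benefits) per unit = sum_{k=0}^{9} k_p_x * q * v^(k+1) = 0.198522
APV(future benefits) = 60702 * 0.198522 = 12050.683
Life annuity-due factor ä_{x:10} = sum_{k=0}^{9} k_p_x * v^k = 6.63808
APV(future premiums) = 4593 * 6.63808 = 30488.6999
V = 12050.683 - 30488.6999
= -18438.017


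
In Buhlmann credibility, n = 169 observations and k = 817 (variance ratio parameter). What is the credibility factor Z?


Z = n / (n + k)
= 169 / (169 + 817)
= 169 / 986
= 0.1714


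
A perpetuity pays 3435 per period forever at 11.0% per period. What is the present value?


PV = PMT / i
= 3435 / 0.11
= 31227.2727


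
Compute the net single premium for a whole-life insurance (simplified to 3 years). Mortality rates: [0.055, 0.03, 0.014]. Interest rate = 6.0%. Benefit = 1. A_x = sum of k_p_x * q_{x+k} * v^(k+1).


v = 0.943396
Year 0: k_p_x=1.0, q=0.055, term=0.051887
Year 1: k_p_x=0.945, q=0.03, term=0.025231
Year 2: k_p_x=0.91665, q=0.014, term=0.010775
A_x = 0.0879


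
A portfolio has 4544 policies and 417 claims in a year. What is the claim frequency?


frequency = claims / policies
= 417 / 4544
= 0.0918


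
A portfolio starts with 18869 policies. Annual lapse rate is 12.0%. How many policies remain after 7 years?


remaining = initial * (1 - lapse)^years
= 18869 * (1 - 0.12)^7
= 18869 * 0.408676
= 7711.2998


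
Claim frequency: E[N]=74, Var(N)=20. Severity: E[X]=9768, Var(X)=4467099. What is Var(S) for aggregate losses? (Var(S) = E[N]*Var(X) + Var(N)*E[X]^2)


Var(S) = E[N]*Var(X) + Var(N)*E[X]^2
= 74*4467099 + 20*9768^2
= 330565326 + 1908276480
= 2.2388e+09


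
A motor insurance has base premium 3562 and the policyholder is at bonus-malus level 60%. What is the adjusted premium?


adjusted = base * BM_level / 100
= 3562 * 60 / 100
= 3562 * 0.6
= 2137.2


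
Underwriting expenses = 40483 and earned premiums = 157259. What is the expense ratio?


Expense ratio = expenses / premiums
= 40483 / 157259
= 0.2574


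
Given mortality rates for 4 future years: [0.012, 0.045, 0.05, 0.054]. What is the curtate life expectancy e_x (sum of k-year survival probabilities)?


e_x = sum_{k=1}^{n} k_p_x
k_p_x values:
  1_p_x = 0.988
  2_p_x = 0.94354
  3_p_x = 0.896363
  4_p_x = 0.847959
e_x = 3.6759


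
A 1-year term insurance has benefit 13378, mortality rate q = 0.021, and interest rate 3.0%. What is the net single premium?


NSP = benefit * q * v
v = 1/(1+i) = 0.970874
NSP = 13378 * 0.021 * 0.970874
= 272.7553


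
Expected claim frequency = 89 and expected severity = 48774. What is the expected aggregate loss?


E[S] = E[N] * E[X]
= 89 * 48774
= 4.3409e+06


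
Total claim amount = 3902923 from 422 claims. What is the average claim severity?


severity = total / number
= 3902923 / 422
= 9248.6327


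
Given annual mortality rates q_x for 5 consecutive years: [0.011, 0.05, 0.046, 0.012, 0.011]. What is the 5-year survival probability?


p_k = 1 - q_k for each year
Survival = product of (1 - q_k)
= 0.989 * 0.95 * 0.954 * 0.988 * 0.989
= 0.8758


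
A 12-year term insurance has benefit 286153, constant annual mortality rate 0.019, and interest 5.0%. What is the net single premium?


NSP = benefit * sum_{k=0}^{n-1} k_p_x * q * v^(k+1)
With constant q=0.019, v=0.952381
Sum = 0.153558
NSP = 286153 * 0.153558
= 43941.217


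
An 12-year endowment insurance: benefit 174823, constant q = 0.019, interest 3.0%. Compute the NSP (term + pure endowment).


Term component = 30019.3367
Pure endowment = 12_p_x * v^12 * benefit = 0.79438 * 0.70138 * 174823 = 97404.7107
NSP = 127424.0473


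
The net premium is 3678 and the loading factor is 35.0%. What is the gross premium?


Gross = net * (1 + loading)
= 3678 * (1 + 0.35)
= 3678 * 1.35
= 4965.3


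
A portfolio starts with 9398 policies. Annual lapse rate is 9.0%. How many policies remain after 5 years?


remaining = initial * (1 - lapse)^years
= 9398 * (1 - 0.09)^5
= 9398 * 0.624032
= 5864.6541


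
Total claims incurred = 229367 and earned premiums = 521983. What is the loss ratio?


Loss ratio = claims / premiums
= 229367 / 521983
= 0.4394


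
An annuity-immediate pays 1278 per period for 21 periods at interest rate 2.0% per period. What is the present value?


PV = PMT * (1 - (1+i)^(-n)) / i
= 1278 * (1 - (1+0.02)^(-21)) / 0.02
= 1278 * (1 - 0.659776) / 0.02
= 1278 * 17.011209
= 21740.3253


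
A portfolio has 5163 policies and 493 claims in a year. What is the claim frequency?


frequency = claims / policies
= 493 / 5163
= 0.0955


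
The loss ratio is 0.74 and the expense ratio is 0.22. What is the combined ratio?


Combined ratio = loss ratio + expense ratio
= 0.74 + 0.22
= 0.96


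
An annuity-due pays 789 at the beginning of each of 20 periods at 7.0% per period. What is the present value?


PV_due = PMT * (1-(1+i)^(-n))/i * (1+i)
PV_immediate = 8358.6772
PV_due = 8358.6772 * 1.07
= 8943.7846


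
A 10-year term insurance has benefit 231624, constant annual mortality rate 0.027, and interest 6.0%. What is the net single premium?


NSP = benefit * sum_{k=0}^{n-1} k_p_x * q * v^(k+1)
With constant q=0.027, v=0.943396
Sum = 0.178545
NSP = 231624 * 0.178545
= 41355.3479


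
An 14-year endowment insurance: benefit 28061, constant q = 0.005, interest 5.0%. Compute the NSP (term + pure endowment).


Term component = 1349.8883
Pure endowment = 14_p_x * v^14 * benefit = 0.93223 * 0.505068 * 28061 = 13212.2288
NSP = 14562.1171


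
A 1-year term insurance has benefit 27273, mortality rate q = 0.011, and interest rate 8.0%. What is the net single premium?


NSP = benefit * q * v
v = 1/(1+i) = 0.925926
NSP = 27273 * 0.011 * 0.925926
= 277.7806


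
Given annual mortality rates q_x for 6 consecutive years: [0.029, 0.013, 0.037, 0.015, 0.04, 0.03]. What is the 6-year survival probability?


p_k = 1 - q_k for each year
Survival = product of (1 - q_k)
= 0.971 * 0.987 * 0.963 * 0.985 * 0.96 * 0.97
= 0.8465


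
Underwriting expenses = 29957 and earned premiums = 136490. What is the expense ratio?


Expense ratio = expenses / premiums
= 29957 / 136490
= 0.2195


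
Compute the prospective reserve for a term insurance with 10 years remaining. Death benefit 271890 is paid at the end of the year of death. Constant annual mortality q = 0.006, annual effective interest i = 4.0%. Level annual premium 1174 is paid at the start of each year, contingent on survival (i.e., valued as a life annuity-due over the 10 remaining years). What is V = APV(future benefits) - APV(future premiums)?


v = 1/(1+i) = 0.961538
APV(future benefits) per unit = sum_{k=0}^{9} k_p_x * q * v^(k+1) = 0.047464
APV(future benefits) = 271890 * 0.047464 = 12905.0554
Life annuity-due factor ä_{x:10} = sum_{k=0}^{9} k_p_x * v^k = 8.227137
APV(future premiums) = 1174 * 8.227137 = 9658.6588
V = 12905.0554 - 9658.6588
= 3246.3966


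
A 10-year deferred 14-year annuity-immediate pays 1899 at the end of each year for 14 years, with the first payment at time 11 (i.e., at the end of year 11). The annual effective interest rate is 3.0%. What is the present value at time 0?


PV at time 10 of the 14-year annuity-immediate:
a_n = 1899 * (1-(1+0.03)^(-14))/0.03 = 21451.2429
Discount back 10 years to time 0:
PV = 21451.2429 * (1+0.03)^(-10)
= 21451.2429 * 0.744094
= 15961.7393


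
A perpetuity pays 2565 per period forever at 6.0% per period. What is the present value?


PV = PMT / i
= 2565 / 0.06
= 42750.0


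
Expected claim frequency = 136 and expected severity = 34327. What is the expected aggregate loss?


E[S] = E[N] * E[X]
= 136 * 34327
= 4.6685e+06


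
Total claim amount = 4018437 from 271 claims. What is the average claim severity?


severity = total / number
= 4018437 / 271
= 14828.1808


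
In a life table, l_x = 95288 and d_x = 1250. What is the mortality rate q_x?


q_x = d_x / l_x
= 1250 / 95288
= 0.0131


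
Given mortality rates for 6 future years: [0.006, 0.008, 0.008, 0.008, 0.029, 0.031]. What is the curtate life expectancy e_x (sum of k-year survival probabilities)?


e_x = sum_{k=1}^{n} k_p_x
k_p_x values:
  1_p_x = 0.994
  2_p_x = 0.986048
  3_p_x = 0.97816
  4_p_x = 0.970334
  5_p_x = 0.942195
  6_p_x = 0.912987
e_x = 5.7837


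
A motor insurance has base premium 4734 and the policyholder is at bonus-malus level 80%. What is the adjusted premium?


adjusted = base * BM_level / 100
= 4734 * 80 / 100
= 4734 * 0.8
= 3787.2


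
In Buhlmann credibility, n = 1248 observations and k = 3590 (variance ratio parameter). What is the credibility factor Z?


Z = n / (n + k)
= 1248 / (1248 + 3590)
= 1248 / 4838
= 0.258


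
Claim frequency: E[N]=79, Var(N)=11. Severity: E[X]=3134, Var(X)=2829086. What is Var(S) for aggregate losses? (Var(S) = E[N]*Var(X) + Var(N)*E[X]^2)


Var(S) = E[N]*Var(X) + Var(N)*E[X]^2
= 79*2829086 + 11*3134^2
= 223497794 + 108041516
= 3.3154e+08


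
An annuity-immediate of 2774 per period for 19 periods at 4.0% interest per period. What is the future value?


FV = PMT * ((1+i)^n - 1) / i
= 2774 * ((1.04)^19 - 1) / 0.04
= 2774 * (2.106849 - 1) / 0.04
= 76759.9904


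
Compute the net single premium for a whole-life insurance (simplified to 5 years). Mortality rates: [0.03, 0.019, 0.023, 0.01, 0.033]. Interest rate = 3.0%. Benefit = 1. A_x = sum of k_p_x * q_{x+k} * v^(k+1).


v = 0.970874
Year 0: k_p_x=1.0, q=0.03, term=0.029126
Year 1: k_p_x=0.97, q=0.019, term=0.017372
Year 2: k_p_x=0.95157, q=0.023, term=0.020029
Year 3: k_p_x=0.929684, q=0.01, term=0.00826
Year 4: k_p_x=0.920387, q=0.033, term=0.0262
A_x = 0.101


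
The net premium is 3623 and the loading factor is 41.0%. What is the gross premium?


Gross = net * (1 + loading)
= 3623 * (1 + 0.41)
= 3623 * 1.41
= 5108.43


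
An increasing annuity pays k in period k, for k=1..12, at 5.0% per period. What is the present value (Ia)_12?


(Ia)_n = sum_{k=1}^{n} k * v^k, v = 1/(1+i)
v = 0.952381
Sum computed term by term:
(Ia)_12 = 52.4873


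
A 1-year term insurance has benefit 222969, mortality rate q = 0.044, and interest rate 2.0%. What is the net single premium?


NSP = benefit * q * v
v = 1/(1+i) = 0.980392
NSP = 222969 * 0.044 * 0.980392
= 9618.2706


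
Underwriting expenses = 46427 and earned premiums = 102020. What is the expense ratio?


Expense ratio = expenses / premiums
= 46427 / 102020
= 0.4551


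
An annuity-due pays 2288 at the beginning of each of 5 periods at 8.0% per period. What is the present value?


PV_due = PMT * (1-(1+i)^(-n))/i * (1+i)
PV_immediate = 9135.3206
PV_due = 9135.3206 * 1.08
= 9866.1462


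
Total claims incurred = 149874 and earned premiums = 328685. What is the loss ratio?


Loss ratio = claims / premiums
= 149874 / 328685
= 0.456


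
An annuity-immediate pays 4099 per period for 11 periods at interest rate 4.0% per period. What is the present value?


PV = PMT * (1 - (1+i)^(-n)) / i
= 4099 * (1 - (1+0.04)^(-11)) / 0.04
= 4099 * (1 - 0.649581) / 0.04
= 4099 * 8.760477
= 35909.194


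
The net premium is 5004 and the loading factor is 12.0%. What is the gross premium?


Gross = net * (1 + loading)
= 5004 * (1 + 0.12)
= 5004 * 1.12
= 5604.48


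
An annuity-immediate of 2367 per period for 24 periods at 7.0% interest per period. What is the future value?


FV = PMT * ((1+i)^n - 1) / i
= 2367 * ((1.07)^24 - 1) / 0.07
= 2367 * (5.072367 - 1) / 0.07
= 137704.1797


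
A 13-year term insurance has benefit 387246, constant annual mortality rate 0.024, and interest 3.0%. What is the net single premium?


NSP = benefit * sum_{k=0}^{n-1} k_p_x * q * v^(k+1)
With constant q=0.024, v=0.970874
Sum = 0.223755
NSP = 387246 * 0.223755
= 86648.3017


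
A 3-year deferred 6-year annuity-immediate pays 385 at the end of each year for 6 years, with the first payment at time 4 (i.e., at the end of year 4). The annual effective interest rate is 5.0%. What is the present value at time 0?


PV at time 3 of the 6-year annuity-immediate:
a_n = 385 * (1-(1+0.05)^(-6))/0.05 = 1954.1414
Discount back 3 years to time 0:
PV = 1954.1414 * (1+0.05)^(-3)
= 1954.1414 * 0.863838
= 1688.0609


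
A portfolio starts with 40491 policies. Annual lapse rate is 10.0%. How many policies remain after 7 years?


remaining = initial * (1 - lapse)^years
= 40491 * (1 - 0.1)^7
= 40491 * 0.478297
= 19366.7198


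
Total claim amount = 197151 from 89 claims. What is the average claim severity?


severity = total / number
= 197151 / 89
= 2215.1798


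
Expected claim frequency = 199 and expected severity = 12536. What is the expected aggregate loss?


E[S] = E[N] * E[X]
= 199 * 12536
= 2.4947e+06


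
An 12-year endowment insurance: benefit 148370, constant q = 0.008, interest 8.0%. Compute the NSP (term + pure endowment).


Term component = 8624.0156
Pure endowment = 12_p_x * v^12 * benefit = 0.908113 * 0.397114 * 148370 = 53505.8289
NSP = 62129.8445


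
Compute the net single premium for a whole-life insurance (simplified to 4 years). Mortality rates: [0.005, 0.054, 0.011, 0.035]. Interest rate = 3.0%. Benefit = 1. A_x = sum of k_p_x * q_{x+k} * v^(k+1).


v = 0.970874
Year 0: k_p_x=1.0, q=0.005, term=0.004854
Year 1: k_p_x=0.995, q=0.054, term=0.050646
Year 2: k_p_x=0.94127, q=0.011, term=0.009475
Year 3: k_p_x=0.930916, q=0.035, term=0.028949
A_x = 0.0939


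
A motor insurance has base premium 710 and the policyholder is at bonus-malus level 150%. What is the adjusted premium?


adjusted = base * BM_level / 100
= 710 * 150 / 100
= 710 * 1.5
= 1065.0


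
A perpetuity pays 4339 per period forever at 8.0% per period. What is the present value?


PV = PMT / i
= 4339 / 0.08
= 54237.5


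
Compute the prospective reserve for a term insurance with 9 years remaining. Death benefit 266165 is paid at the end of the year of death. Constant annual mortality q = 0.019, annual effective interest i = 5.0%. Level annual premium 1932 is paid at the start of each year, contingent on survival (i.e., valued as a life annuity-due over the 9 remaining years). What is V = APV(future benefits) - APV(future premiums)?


v = 1/(1+i) = 0.952381
APV(future benefits) per unit = sum_{k=0}^{8} k_p_x * q * v^(k+1) = 0.126007
APV(future benefits) = 266165 * 0.126007 = 33538.5441
Life annuity-due factor ä_{x:9} = sum_{k=0}^{8} k_p_x * v^k = 6.963522
APV(future premiums) = 1932 * 6.963522 = 13453.5247
V = 33538.5441 - 13453.5247
= 20085.0194


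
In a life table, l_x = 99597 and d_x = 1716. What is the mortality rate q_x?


q_x = d_x / l_x
= 1716 / 99597
= 0.0172


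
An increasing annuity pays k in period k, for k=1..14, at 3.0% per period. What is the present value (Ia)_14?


(Ia)_n = sum_{k=1}^{n} k * v^k, v = 1/(1+i)
v = 0.970874
Sum computed term by term:
(Ia)_14 = 79.3102


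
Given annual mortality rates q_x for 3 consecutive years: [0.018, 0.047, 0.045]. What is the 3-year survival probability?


p_k = 1 - q_k for each year
Survival = product of (1 - q_k)
= 0.982 * 0.953 * 0.955
= 0.8937


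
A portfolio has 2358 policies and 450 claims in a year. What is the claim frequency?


frequency = claims / policies
= 450 / 2358
= 0.1908


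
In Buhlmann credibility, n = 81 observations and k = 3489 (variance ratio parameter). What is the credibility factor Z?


Z = n / (n + k)
= 81 / (81 + 3489)
= 81 / 3570
= 0.0227


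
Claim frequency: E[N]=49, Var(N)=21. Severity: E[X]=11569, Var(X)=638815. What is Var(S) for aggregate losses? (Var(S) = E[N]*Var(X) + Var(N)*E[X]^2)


Var(S) = E[N]*Var(X) + Var(N)*E[X]^2
= 49*638815 + 21*11569^2
= 31301935 + 2810676981
= 2.8420e+09


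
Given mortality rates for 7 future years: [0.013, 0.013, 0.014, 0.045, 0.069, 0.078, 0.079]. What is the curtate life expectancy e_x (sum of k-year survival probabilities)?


e_x = sum_{k=1}^{n} k_p_x
k_p_x values:
  1_p_x = 0.987
  2_p_x = 0.974169
  3_p_x = 0.960531
  4_p_x = 0.917307
  5_p_x = 0.854013
  6_p_x = 0.7874
  7_p_x = 0.725195
e_x = 6.2056


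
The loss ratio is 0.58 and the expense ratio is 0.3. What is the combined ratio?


Combined ratio = loss ratio + expense ratio
= 0.58 + 0.3
= 0.88


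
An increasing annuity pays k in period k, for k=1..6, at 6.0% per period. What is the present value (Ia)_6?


(Ia)_n = sum_{k=1}^{n} k * v^k, v = 1/(1+i)
v = 0.943396
Sum computed term by term:
(Ia)_6 = 16.3767


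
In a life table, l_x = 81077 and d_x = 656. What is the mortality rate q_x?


q_x = d_x / l_x
= 656 / 81077
= 0.0081


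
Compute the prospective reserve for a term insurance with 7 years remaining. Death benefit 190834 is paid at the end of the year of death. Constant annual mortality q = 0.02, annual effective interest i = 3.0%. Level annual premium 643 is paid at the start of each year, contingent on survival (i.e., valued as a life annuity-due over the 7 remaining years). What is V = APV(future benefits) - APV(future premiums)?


v = 1/(1+i) = 0.970874
APV(future benefits) per unit = sum_{k=0}^{6} k_p_x * q * v^(k+1) = 0.117654
APV(future benefits) = 190834 * 0.117654 = 22452.3451
Life annuity-due factor ä_{x:7} = sum_{k=0}^{6} k_p_x * v^k = 6.059171
APV(future premiums) = 643 * 6.059171 = 3896.0467
V = 22452.3451 - 3896.0467
= 18556.2984


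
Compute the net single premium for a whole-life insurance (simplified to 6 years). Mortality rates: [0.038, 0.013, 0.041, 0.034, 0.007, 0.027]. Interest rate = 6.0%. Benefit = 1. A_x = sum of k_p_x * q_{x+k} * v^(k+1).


v = 0.943396
Year 0: k_p_x=1.0, q=0.038, term=0.035849
Year 1: k_p_x=0.962, q=0.013, term=0.01113
Year 2: k_p_x=0.949494, q=0.041, term=0.032686
Year 3: k_p_x=0.910565, q=0.034, term=0.024523
Year 4: k_p_x=0.879606, q=0.007, term=0.004601
Year 5: k_p_x=0.873448, q=0.027, term=0.016625
A_x = 0.1254


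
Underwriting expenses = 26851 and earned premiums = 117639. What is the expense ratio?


Expense ratio = expenses / premiums
= 26851 / 117639
= 0.2282


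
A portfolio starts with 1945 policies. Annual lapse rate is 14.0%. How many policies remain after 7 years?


remaining = initial * (1 - lapse)^years
= 1945 * (1 - 0.14)^7
= 1945 * 0.347928
= 676.7196


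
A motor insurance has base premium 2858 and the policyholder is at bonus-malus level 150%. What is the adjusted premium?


adjusted = base * BM_level / 100
= 2858 * 150 / 100
= 2858 * 1.5
= 4287.0


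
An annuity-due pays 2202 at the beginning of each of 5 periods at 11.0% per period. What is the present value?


PV_due = PMT * (1-(1+i)^(-n))/i * (1+i)
PV_immediate = 8138.3652
PV_due = 8138.3652 * 1.11
= 9033.5854


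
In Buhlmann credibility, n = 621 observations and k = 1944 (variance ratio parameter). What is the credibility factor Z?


Z = n / (n + k)
= 621 / (621 + 1944)
= 621 / 2565
= 0.2421


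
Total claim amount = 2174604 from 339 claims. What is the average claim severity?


severity = total / number
= 2174604 / 339
= 6414.7611


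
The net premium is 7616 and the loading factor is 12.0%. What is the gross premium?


Gross = net * (1 + loading)
= 7616 * (1 + 0.12)
= 7616 * 1.12
= 8529.92


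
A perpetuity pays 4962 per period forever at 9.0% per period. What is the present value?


PV = PMT / i
= 4962 / 0.09
= 55133.3333


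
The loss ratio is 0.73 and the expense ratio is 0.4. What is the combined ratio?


Combined ratio = loss ratio + expense ratio
= 0.73 + 0.4
= 1.13


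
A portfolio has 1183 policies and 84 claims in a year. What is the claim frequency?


frequency = claims / policies
= 84 / 1183
= 0.071


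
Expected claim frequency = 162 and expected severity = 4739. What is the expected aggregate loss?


E[S] = E[N] * E[X]
= 162 * 4739
= 767718


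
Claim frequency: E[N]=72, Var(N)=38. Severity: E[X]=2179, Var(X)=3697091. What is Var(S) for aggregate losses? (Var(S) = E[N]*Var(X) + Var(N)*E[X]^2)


Var(S) = E[N]*Var(X) + Var(N)*E[X]^2
= 72*3697091 + 38*2179^2
= 266190552 + 180425558
= 4.4662e+08


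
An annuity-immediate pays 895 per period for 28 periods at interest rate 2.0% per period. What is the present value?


PV = PMT * (1 - (1+i)^(-n)) / i
= 895 * (1 - (1+0.02)^(-28)) / 0.02
= 895 * (1 - 0.574375) / 0.02
= 895 * 21.281272
= 19046.7388


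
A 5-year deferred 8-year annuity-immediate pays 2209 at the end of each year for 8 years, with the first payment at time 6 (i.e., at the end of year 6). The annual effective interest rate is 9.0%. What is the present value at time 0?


PV at time 5 of the 8-year annuity-immediate:
a_n = 2209 * (1-(1+0.09)^(-8))/0.09 = 12226.4154
Discount back 5 years to time 0:
PV = 12226.4154 * (1+0.09)^(-5)
= 12226.4154 * 0.649931
= 7946.3311


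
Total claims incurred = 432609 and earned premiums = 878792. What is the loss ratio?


Loss ratio = claims / premiums
= 432609 / 878792
= 0.4923


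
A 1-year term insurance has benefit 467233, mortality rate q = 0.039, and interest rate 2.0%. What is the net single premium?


NSP = benefit * q * v
v = 1/(1+i) = 0.980392
NSP = 467233 * 0.039 * 0.980392
= 17864.7912


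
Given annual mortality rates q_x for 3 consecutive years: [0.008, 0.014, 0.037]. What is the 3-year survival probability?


p_k = 1 - q_k for each year
Survival = product of (1 - q_k)
= 0.992 * 0.986 * 0.963
= 0.9419


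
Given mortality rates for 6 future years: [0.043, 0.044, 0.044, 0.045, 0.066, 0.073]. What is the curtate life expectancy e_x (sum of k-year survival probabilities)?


e_x = sum_{k=1}^{n} k_p_x
k_p_x values:
  1_p_x = 0.957
  2_p_x = 0.914892
  3_p_x = 0.874637
  4_p_x = 0.835278
  5_p_x = 0.78015
  6_p_x = 0.723199
e_x = 5.0852


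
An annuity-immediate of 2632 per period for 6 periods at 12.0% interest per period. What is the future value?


FV = PMT * ((1+i)^n - 1) / i
= 2632 * ((1.12)^6 - 1) / 0.12
= 2632 * (1.973823 - 1) / 0.12
= 21359.1776


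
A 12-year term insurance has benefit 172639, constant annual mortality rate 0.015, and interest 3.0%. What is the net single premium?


NSP = benefit * sum_{k=0}^{n-1} k_p_x * q * v^(k+1)
With constant q=0.015, v=0.970874
Sum = 0.138319
NSP = 172639 * 0.138319
= 23879.232


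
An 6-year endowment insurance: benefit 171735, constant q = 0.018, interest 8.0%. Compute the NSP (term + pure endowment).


Term component = 13718.0771
Pure endowment = 6_p_x * v^6 * benefit = 0.896745 * 0.63017 * 171735 = 97047.6913
NSP = 110765.7684


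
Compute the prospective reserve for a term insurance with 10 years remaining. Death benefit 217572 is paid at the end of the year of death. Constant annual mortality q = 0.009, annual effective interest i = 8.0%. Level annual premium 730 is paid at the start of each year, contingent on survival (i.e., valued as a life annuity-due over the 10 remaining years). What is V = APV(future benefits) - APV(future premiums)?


v = 1/(1+i) = 0.925926
APV(future benefits) per unit = sum_{k=0}^{9} k_p_x * q * v^(k+1) = 0.058333
APV(future benefits) = 217572 * 0.058333 = 12691.5597
Life annuity-due factor ä_{x:10} = sum_{k=0}^{9} k_p_x * v^k = 6.999923
APV(future premiums) = 730 * 6.999923 = 5109.9435
V = 12691.5597 - 5109.9435
= 7581.6162


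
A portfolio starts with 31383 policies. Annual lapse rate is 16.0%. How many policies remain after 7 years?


remaining = initial * (1 - lapse)^years
= 31383 * (1 - 0.16)^7
= 31383 * 0.29509
= 9260.8203


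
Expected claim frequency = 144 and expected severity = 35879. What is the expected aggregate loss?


E[S] = E[N] * E[X]
= 144 * 35879
= 5.1666e+06


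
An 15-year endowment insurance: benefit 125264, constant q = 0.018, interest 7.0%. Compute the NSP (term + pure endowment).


Term component = 18550.3527
Pure endowment = 15_p_x * v^15 * benefit = 0.761504 * 0.362446 * 125264 = 34573.387
NSP = 53123.7396


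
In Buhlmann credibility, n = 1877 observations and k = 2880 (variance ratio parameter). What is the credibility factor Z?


Z = n / (n + k)
= 1877 / (1877 + 2880)
= 1877 / 4757
= 0.3946


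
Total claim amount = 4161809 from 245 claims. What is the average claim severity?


severity = total / number
= 4161809 / 245
= 16986.9755


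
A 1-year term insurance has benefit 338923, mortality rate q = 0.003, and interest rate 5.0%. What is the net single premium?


NSP = benefit * q * v
v = 1/(1+i) = 0.952381
NSP = 338923 * 0.003 * 0.952381
= 968.3514


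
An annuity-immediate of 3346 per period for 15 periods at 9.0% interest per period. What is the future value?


FV = PMT * ((1+i)^n - 1) / i
= 3346 * ((1.09)^15 - 1) / 0.09
= 3346 * (3.642482 - 1) / 0.09
= 98241.6257


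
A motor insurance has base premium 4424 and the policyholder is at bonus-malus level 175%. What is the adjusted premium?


adjusted = base * BM_level / 100
= 4424 * 175 / 100
= 4424 * 1.75
= 7742.0


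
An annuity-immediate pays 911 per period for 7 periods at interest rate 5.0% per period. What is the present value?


PV = PMT * (1 - (1+i)^(-n)) / i
= 911 * (1 - (1+0.05)^(-7)) / 0.05
= 911 * (1 - 0.710681) / 0.05
= 911 * 5.786373
= 5271.3862


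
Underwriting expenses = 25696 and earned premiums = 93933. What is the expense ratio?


Expense ratio = expenses / premiums
= 25696 / 93933
= 0.2736


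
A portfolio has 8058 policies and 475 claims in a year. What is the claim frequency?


frequency = claims / policies
= 475 / 8058
= 0.0589


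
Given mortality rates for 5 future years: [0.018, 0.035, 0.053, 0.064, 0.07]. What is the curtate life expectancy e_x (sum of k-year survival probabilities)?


e_x = sum_{k=1}^{n} k_p_x
k_p_x values:
  1_p_x = 0.982
  2_p_x = 0.94763
  3_p_x = 0.897406
  4_p_x = 0.839972
  5_p_x = 0.781174
e_x = 4.4482


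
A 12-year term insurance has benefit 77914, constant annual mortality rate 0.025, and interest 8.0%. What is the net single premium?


NSP = benefit * sum_{k=0}^{n-1} k_p_x * q * v^(k+1)
With constant q=0.025, v=0.925926
Sum = 0.168317
NSP = 77914 * 0.168317
= 13114.2378


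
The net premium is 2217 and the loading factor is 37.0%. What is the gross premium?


Gross = net * (1 + loading)
= 2217 * (1 + 0.37)
= 2217 * 1.37
= 3037.29


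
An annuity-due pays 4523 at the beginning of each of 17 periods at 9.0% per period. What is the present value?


PV_due = PMT * (1-(1+i)^(-n))/i * (1+i)
PV_immediate = 38642.8447
PV_due = 38642.8447 * 1.09
= 42120.7007


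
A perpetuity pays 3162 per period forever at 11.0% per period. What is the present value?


PV = PMT / i
= 3162 / 0.11
= 28745.4545


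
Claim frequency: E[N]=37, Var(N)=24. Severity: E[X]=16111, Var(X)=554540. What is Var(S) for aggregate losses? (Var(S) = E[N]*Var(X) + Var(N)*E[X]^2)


Var(S) = E[N]*Var(X) + Var(N)*E[X]^2
= 37*554540 + 24*16111^2
= 20517980 + 6229543704
= 6.2501e+09


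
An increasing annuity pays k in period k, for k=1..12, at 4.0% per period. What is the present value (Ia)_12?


(Ia)_n = sum_{k=1}^{n} k * v^k, v = 1/(1+i)
v = 0.961538
Sum computed term by term:
(Ia)_12 = 56.6328


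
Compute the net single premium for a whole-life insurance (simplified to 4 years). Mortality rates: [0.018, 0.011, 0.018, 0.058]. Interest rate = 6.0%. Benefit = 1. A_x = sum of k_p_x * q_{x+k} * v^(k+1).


v = 0.943396
Year 0: k_p_x=1.0, q=0.018, term=0.016981
Year 1: k_p_x=0.982, q=0.011, term=0.009614
Year 2: k_p_x=0.971198, q=0.018, term=0.014678
Year 3: k_p_x=0.953716, q=0.058, term=0.043815
A_x = 0.0851


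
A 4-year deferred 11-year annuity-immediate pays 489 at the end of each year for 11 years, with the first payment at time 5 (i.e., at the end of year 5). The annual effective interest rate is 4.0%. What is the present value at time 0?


PV at time 4 of the 11-year annuity-immediate:
a_n = 489 * (1-(1+0.04)^(-11))/0.04 = 4283.8731
Discount back 4 years to time 0:
PV = 4283.8731 * (1+0.04)^(-4)
= 4283.8731 * 0.854804
= 3661.8727


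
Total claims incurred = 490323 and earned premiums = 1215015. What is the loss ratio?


Loss ratio = claims / premiums
= 490323 / 1215015
= 0.4036


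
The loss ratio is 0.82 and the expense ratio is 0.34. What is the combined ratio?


Combined ratio = loss ratio + expense ratio
= 0.82 + 0.34
= 1.16


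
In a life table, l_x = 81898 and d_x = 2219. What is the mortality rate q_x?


q_x = d_x / l_x
= 2219 / 81898
= 0.0271


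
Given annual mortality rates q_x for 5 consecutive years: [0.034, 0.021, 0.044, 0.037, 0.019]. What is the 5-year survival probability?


p_k = 1 - q_k for each year
Survival = product of (1 - q_k)
= 0.966 * 0.979 * 0.956 * 0.963 * 0.981
= 0.8541
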